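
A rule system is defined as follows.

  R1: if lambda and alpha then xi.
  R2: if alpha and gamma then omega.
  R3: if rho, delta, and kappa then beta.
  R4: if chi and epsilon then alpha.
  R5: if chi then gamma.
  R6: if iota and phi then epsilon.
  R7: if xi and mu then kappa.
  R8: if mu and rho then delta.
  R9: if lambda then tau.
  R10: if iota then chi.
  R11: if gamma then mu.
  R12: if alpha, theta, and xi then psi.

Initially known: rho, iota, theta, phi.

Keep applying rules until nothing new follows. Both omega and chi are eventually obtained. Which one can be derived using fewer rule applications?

chi: From iota, R10 gives chi. [1 rule application]
omega: iota holds, so chi follows (R10). iota and phi hold, so epsilon follows (R6). chi holds, so gamma follows (R5). chi and epsilon hold, so alpha follows (R4). From alpha and gamma, R2 gives omega. [5 rule applications]
chi needs fewer.

chi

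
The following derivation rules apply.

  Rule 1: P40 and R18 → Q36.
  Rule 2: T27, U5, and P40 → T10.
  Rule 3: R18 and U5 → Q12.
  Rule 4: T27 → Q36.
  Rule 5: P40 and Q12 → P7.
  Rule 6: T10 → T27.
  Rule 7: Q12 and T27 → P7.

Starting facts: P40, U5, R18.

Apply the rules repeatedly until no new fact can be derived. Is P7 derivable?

R18 and U5 hold, so Q12 follows (Rule 3).
From P40 and Q12, Rule 5 gives P7.

Yes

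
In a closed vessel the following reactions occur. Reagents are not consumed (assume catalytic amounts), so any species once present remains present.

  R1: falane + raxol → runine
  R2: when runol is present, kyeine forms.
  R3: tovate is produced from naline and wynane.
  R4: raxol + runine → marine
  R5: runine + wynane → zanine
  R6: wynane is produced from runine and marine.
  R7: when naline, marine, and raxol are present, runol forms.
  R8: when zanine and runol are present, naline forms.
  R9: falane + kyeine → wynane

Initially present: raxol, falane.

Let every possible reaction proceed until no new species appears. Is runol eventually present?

runol would need naline, marine, and raxol (R7), but naline never forms.

No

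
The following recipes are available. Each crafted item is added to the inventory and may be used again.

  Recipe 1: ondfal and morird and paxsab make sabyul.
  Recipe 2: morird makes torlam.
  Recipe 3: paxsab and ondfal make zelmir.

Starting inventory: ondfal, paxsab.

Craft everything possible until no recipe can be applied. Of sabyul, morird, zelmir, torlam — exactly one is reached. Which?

Using Recipe 3, paxsab and ondfal make zelmir.
No rule produces morird, and it is not given. sabyul would need ondfal, morird, and paxsab (Recipe 1), but morird is never obtained. torlam would need morird (Recipe 2), but morird is never obtained.

zelmir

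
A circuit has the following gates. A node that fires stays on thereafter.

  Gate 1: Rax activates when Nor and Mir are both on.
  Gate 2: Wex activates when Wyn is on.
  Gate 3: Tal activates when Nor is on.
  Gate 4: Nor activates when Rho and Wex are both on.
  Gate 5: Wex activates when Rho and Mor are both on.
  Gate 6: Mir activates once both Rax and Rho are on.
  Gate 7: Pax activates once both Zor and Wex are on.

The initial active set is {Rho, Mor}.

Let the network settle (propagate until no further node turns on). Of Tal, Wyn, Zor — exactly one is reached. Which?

Tal

Rho and Mor are on, so Wex activates (Gate 5).
Rho and Wex are on, so Nor activates (Gate 4).
Nor is on, so Tal activates (Gate 3).
No rule produces Zor, and it is not given. No rule produces Wyn, and it is not given.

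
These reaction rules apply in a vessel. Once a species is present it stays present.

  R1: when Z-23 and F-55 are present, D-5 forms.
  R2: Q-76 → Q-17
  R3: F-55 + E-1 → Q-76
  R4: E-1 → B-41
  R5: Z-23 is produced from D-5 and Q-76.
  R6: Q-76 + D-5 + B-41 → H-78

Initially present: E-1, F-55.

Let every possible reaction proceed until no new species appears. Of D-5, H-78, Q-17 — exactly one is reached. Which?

F-55 and E-1 present → Q-76 forms (R3).
Q-76 present → Q-17 forms (R2).
H-78 would need Q-76, D-5, and B-41 (R6), but D-5 never forms. D-5 would need Z-23 and F-55 (R1), but Z-23 never forms.

Q-17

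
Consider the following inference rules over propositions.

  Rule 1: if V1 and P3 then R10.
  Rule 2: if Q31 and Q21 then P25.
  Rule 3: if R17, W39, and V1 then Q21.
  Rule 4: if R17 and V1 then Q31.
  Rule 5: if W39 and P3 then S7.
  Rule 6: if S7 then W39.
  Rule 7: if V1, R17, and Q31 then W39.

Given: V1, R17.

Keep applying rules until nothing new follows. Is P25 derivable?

Yes

R17 and V1 hold, so Q31 follows (Rule 4).
V1, R17, and Q31 hold, so W39 follows (Rule 7).
R17, W39, and V1 hold, so Q21 follows (Rule 3).
From Q31 and Q21, Rule 2 gives P25.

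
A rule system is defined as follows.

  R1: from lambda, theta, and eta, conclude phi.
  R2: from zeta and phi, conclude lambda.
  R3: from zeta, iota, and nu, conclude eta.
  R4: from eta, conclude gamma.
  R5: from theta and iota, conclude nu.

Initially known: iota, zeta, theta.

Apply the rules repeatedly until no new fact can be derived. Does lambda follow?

No

lambda would need zeta and phi (R2), but phi is never established.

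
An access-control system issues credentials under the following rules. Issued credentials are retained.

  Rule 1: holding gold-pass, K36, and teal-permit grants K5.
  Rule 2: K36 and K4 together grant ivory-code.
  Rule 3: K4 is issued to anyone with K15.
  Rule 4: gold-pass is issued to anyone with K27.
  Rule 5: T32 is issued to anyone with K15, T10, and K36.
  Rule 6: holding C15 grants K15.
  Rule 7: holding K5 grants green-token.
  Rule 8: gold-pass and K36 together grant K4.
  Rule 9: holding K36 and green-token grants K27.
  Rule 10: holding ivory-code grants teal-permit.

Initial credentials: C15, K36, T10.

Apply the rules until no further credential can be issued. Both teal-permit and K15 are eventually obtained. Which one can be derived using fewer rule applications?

K15: Holding C15 grants K15 (Rule 6). [1 rule application]
teal-permit: Holding C15 grants K15 (Rule 6). Holding K15 grants K4 (Rule 3). Holding K36 and K4 grants ivory-code (Rule 2). Holding ivory-code grants teal-permit (Rule 10). [4 rule applications]
K15 needs fewer.

K15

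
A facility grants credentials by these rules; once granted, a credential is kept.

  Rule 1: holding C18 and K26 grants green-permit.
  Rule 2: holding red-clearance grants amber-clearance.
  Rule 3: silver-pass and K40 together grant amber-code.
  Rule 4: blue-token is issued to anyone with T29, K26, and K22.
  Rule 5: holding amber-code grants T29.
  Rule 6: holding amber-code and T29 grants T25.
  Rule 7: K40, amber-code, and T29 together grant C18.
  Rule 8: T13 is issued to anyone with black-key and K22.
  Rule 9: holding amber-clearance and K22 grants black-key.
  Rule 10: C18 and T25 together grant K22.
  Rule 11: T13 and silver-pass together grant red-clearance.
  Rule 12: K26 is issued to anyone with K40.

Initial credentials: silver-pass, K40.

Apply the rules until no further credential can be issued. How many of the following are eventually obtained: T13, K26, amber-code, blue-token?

3

Holding silver-pass and K40 grants amber-code (Rule 3).
Holding K40 grants K26 (Rule 12).
Holding amber-code grants T29 (Rule 5).
Holding K40, amber-code, and T29 grants C18 (Rule 7).
Holding amber-code and T29 grants T25 (Rule 6).
Holding C18 and T25 grants K22 (Rule 10).
Holding T29, K26, and K22 grants blue-token (Rule 4).
T13 would need black-key and K22 (Rule 8), but black-key is never granted.
K26: reached.
amber-code: reached.
blue-token: reached.
Reached: K26, amber-code, and blue-token — 3 of the 4.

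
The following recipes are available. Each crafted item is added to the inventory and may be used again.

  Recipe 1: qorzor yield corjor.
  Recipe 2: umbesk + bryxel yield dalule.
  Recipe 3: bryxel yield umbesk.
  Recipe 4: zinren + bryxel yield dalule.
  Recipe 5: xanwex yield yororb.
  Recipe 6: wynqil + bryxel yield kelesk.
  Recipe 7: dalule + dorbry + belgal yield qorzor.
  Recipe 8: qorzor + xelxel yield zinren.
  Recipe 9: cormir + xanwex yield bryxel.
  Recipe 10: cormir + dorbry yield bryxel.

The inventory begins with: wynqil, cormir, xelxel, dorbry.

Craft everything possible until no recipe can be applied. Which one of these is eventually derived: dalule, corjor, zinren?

dalule

Using Recipe 10, cormir and dorbry make bryxel.
bryxel → umbesk (Recipe 3).
Using Recipe 2, umbesk and bryxel make dalule.
corjor would need qorzor (Recipe 1), but qorzor is never obtained. zinren would need qorzor and xelxel (Recipe 8), but qorzor is never obtained.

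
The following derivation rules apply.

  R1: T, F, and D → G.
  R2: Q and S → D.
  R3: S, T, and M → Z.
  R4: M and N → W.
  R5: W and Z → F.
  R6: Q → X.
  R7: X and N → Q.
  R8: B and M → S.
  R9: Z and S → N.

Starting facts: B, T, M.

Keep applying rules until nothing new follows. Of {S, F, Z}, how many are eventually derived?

3

From B and M, R8 gives S.
From S, T, and M, R3 gives Z.
From Z and S, R9 gives N.
From M and N, R4 gives W.
From W and Z, R5 gives F.
S: reached.
F: reached.
Z: reached.
All 3 are reached.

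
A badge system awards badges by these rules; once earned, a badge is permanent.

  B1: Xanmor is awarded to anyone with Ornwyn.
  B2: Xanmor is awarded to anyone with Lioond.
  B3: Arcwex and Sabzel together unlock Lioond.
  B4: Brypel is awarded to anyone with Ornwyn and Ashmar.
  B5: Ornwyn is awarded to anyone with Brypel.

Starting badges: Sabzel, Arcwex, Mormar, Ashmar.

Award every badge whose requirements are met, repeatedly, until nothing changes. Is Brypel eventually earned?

No

Brypel would need Ornwyn and Ashmar (B4), but Ornwyn is never earned.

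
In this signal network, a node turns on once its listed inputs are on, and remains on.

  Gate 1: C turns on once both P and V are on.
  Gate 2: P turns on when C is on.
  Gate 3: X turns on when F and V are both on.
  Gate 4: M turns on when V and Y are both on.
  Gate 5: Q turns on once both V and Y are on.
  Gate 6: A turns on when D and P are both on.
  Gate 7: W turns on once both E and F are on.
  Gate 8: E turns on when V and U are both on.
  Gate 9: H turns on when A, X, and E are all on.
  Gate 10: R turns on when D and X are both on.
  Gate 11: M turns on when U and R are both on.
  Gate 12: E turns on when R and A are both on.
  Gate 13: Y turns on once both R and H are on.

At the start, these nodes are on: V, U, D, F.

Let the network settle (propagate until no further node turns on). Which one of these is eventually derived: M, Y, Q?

Gate 3: F and V on → X on.
D and X are on, so R turns on (Gate 10).
U and R are on, so M turns on (Gate 11).
Y would need R and H (Gate 13), but H never turns on. Q would need V and Y (Gate 5), but Y never turns on.

M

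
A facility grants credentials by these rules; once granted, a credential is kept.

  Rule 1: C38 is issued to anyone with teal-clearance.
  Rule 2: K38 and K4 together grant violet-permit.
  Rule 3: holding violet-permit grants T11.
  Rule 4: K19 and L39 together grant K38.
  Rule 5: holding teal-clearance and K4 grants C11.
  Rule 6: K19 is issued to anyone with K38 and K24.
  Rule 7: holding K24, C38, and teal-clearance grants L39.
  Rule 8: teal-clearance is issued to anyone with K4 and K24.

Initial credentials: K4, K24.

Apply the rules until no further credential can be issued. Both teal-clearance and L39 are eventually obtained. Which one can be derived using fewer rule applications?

teal-clearance

teal-clearance: Holding K4 and K24 grants teal-clearance (Rule 8). [1 rule application]
L39: Holding K4 and K24 grants teal-clearance (Rule 8). Holding teal-clearance grants C38 (Rule 1). Holding K24, C38, and teal-clearance grants L39 (Rule 7). [3 rule applications]
teal-clearance needs fewer.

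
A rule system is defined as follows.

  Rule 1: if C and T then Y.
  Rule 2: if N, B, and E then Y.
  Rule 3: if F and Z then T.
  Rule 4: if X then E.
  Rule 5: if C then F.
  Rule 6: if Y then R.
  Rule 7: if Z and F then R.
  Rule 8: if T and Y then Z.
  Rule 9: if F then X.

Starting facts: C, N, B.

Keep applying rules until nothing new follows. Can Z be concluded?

Z would need T and Y (Rule 8), but T is never established.

No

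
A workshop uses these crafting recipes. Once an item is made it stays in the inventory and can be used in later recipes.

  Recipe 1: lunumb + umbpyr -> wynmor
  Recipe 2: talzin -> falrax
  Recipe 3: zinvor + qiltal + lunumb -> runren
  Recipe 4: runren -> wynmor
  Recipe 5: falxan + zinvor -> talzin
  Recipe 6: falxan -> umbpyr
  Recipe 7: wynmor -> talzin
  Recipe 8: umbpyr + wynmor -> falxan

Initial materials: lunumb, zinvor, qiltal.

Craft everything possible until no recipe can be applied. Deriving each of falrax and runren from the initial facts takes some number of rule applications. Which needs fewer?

runren: Using Recipe 3, zinvor, qiltal, and lunumb make runren. [1 rule application]
falrax: zinvor + qiltal + lunumb -> runren (Recipe 3). runren -> wynmor (Recipe 4). wynmor -> talzin (Recipe 7). talzin -> falrax (Recipe 2). [4 rule applications]
runren needs fewer.

runren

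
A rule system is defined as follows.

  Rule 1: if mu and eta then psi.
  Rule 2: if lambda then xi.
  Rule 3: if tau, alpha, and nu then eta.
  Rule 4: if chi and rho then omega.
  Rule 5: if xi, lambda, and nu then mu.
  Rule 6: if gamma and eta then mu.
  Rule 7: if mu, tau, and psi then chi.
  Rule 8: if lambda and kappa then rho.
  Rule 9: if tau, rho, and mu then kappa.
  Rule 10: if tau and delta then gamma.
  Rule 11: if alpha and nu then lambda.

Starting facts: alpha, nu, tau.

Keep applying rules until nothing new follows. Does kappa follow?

kappa would need tau, rho, and mu (Rule 9), but rho is never established.

No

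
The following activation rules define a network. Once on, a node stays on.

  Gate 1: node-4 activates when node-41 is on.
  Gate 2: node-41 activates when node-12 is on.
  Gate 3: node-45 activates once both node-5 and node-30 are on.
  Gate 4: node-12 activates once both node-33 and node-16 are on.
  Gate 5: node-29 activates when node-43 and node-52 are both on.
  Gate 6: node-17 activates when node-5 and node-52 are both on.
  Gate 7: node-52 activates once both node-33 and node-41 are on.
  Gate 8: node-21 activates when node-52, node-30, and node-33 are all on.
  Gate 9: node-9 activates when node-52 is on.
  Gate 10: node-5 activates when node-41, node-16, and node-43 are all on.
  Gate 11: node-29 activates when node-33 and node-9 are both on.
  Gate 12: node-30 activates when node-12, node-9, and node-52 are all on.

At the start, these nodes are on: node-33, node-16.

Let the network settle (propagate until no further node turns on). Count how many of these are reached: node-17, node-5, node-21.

node-33 and node-16 are on, so node-12 activates (Gate 4).
Gate 2: node-12 on → node-41 on.
Gate 7: node-33 and node-41 on → node-52 on.
Gate 9: node-52 on → node-9 on.
Gate 12: node-12, node-9, and node-52 on → node-30 on.
node-52, node-30, and node-33 are on, so node-21 activates (Gate 8).
node-17 would need node-5 and node-52 (Gate 6), but node-5 never turns on.
node-5 would need node-41, node-16, and node-43 (Gate 10), but node-43 never turns on.
node-21: reached.
Reached: node-21 — 1 of the 3.

1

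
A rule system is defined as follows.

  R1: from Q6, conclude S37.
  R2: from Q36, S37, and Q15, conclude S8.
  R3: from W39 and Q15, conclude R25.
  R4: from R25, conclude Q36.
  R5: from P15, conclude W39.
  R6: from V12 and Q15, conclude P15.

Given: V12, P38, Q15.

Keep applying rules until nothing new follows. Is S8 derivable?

No

S8 would need Q36, S37, and Q15 (R2), but S37 is never established.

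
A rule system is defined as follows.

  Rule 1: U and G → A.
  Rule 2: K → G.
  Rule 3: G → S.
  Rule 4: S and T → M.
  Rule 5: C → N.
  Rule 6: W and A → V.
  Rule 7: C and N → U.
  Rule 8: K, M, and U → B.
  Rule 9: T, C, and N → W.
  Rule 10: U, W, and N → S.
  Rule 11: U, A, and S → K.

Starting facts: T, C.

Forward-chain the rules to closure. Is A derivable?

No

A would need U and G (Rule 1), but G is never established.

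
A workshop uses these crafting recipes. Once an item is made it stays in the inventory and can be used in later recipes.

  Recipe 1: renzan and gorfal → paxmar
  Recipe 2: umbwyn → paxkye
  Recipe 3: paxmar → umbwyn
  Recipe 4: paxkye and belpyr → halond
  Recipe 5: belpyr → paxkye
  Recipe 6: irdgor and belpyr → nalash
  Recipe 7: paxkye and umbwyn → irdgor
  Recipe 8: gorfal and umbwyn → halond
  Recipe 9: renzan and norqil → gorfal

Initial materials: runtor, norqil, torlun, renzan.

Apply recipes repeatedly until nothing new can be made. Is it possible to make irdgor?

renzan and norqil → gorfal (Recipe 9).
Using Recipe 1, renzan and gorfal make paxmar.
Using Recipe 3, paxmar makes umbwyn.
umbwyn → paxkye (Recipe 2).
Using Recipe 7, paxkye and umbwyn make irdgor.

Yes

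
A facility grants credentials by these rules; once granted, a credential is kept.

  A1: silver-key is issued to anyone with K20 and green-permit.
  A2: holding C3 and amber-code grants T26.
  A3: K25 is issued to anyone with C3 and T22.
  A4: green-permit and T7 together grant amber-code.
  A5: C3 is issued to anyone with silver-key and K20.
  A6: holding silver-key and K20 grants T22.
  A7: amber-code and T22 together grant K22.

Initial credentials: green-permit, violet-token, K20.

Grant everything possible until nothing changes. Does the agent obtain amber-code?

No

amber-code would need green-permit and T7 (A4), but T7 is never granted.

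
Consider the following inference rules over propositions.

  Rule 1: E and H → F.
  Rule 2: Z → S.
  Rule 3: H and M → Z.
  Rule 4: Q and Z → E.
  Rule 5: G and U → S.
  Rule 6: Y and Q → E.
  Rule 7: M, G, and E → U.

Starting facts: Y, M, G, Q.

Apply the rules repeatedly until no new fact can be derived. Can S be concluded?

Yes

From Y and Q, Rule 6 gives E.
From M, G, and E, Rule 7 gives U.
From G and U, Rule 5 gives S.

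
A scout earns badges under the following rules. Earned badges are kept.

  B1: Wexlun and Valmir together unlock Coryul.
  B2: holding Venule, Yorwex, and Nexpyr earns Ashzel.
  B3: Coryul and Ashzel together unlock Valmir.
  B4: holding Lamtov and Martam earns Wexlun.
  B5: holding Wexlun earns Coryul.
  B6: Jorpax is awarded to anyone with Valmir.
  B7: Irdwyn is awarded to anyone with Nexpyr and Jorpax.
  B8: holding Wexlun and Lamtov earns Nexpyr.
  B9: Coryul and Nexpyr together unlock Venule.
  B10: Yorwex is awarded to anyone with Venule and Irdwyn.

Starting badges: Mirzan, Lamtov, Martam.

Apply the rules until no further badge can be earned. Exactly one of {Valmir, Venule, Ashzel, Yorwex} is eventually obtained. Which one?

Venule

With Lamtov and Martam, Wexlun is earned (B4).
With Wexlun and Lamtov, Nexpyr is earned (B8).
With Wexlun, Coryul is earned (B5).
With Coryul and Nexpyr, Venule is earned (B9).
Yorwex would need Venule and Irdwyn (B10), but Irdwyn is never earned. Ashzel would need Venule, Yorwex, and Nexpyr (B2), but Yorwex is never earned. Valmir would need Coryul and Ashzel (B3), but Ashzel is never earned.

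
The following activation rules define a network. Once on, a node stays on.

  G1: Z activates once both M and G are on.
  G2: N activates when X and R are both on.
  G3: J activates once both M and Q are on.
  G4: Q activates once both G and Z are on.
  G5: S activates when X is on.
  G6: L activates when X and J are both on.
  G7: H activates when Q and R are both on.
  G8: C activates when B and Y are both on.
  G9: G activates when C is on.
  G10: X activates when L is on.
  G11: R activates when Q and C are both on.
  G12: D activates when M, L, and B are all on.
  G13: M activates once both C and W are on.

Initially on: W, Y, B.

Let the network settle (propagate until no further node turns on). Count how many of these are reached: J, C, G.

3

B and Y are on, so C activates (G8).
C is on, so G activates (G9).
C and W are on, so M activates (G13).
M and G are on, so Z activates (G1).
G4: G and Z on → Q on.
M and Q are on, so J activates (G3).
J: reached.
C: reached.
G: reached.
All 3 are reached.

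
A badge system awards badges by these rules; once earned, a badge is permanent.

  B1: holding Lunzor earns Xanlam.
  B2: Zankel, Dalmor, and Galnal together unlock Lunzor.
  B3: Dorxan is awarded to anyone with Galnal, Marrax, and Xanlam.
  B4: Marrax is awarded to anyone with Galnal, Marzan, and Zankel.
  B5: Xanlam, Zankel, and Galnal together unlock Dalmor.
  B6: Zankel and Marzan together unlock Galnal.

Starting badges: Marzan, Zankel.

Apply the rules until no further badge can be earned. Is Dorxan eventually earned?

No

Dorxan would need Galnal, Marrax, and Xanlam (B3), but Xanlam is never earned.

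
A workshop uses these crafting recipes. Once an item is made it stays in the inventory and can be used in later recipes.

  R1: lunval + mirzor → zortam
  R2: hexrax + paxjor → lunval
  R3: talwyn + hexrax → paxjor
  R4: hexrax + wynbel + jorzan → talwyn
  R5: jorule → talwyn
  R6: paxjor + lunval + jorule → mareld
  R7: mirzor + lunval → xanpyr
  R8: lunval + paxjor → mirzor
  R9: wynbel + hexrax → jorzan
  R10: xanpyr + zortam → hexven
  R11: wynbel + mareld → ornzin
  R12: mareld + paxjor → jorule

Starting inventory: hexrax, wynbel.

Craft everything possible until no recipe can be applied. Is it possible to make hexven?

Using R9, wynbel and hexrax make jorzan.
Using R4, hexrax, wynbel, and jorzan make talwyn.
talwyn + hexrax → paxjor (R3).
hexrax + paxjor → lunval (R2).
lunval + paxjor → mirzor (R8).
mirzor + lunval → xanpyr (R7).
Using R1, lunval and mirzor make zortam.
xanpyr + zortam → hexven (R10).

Yes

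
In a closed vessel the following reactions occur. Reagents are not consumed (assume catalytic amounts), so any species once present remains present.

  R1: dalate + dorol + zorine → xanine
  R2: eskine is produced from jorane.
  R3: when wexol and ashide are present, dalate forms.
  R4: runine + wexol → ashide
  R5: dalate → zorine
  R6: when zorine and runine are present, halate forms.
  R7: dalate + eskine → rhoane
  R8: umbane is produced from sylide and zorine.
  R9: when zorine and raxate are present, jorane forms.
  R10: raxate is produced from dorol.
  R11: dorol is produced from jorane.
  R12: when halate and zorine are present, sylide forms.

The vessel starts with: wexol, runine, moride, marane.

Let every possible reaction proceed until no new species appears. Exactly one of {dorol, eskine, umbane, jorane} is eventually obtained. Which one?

umbane

runine and wexol present → ashide forms (R4).
wexol and ashide present → dalate forms (R3).
dalate present → zorine forms (R5).
zorine and runine present → halate forms (R6).
halate and zorine present → sylide forms (R12).
sylide and zorine present → umbane forms (R8).
dorol would need jorane (R11), but jorane never forms. jorane would need zorine and raxate (R9), but raxate never forms. eskine would need jorane (R2), but jorane never forms.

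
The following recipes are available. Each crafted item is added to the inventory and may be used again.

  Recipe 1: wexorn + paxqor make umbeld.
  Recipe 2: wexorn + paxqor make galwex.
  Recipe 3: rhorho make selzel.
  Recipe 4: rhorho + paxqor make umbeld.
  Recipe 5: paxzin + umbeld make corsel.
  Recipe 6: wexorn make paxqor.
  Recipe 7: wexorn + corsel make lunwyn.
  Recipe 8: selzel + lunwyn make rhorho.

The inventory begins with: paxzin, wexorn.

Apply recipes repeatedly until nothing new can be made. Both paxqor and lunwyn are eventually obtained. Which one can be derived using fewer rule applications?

paxqor

paxqor: Using Recipe 6, wexorn makes paxqor. [1 rule application]
lunwyn: wexorn → paxqor (Recipe 6). wexorn + paxqor → umbeld (Recipe 1). Using Recipe 5, paxzin and umbeld make corsel. wexorn + corsel → lunwyn (Recipe 7). [4 rule applications]
paxqor needs fewer.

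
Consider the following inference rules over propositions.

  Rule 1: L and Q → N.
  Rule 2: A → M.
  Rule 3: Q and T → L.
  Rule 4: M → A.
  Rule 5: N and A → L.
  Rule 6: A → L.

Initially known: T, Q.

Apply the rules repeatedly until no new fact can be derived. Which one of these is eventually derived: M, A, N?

Q and T hold, so L follows (Rule 3).
L and Q hold, so N follows (Rule 1).
M would need A (Rule 2), but A is never established. A would need M (Rule 4), but M is never established.

N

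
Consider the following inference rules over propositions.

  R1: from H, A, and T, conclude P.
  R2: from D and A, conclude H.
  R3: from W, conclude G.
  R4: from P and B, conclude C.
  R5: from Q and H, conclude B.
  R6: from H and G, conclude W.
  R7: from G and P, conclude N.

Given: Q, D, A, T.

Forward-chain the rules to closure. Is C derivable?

Yes

D and A hold, so H follows (R2).
Q and H hold, so B follows (R5).
From H, A, and T, R1 gives P.
P and B hold, so C follows (R4).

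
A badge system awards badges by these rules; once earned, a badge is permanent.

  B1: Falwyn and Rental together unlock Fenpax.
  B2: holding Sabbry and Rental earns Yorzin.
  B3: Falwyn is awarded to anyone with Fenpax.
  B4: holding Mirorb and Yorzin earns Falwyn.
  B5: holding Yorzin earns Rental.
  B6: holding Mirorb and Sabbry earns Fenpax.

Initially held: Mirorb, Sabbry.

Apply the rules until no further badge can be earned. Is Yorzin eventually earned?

No

Yorzin would need Sabbry and Rental (B2), but Rental is never earned.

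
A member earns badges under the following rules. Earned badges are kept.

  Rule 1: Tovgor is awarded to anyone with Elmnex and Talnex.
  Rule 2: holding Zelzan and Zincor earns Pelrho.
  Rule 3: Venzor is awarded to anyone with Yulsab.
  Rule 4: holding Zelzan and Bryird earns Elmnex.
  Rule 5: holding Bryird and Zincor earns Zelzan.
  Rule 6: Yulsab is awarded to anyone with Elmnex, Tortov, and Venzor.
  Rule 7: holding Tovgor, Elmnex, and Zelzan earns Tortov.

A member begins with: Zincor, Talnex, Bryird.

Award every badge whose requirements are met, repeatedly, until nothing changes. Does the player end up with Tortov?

Yes

With Bryird and Zincor, Zelzan is earned (Rule 5).
With Zelzan and Bryird, Elmnex is earned (Rule 4).
With Elmnex and Talnex, Tovgor is earned (Rule 1).
With Tovgor, Elmnex, and Zelzan, Tortov is earned (Rule 7).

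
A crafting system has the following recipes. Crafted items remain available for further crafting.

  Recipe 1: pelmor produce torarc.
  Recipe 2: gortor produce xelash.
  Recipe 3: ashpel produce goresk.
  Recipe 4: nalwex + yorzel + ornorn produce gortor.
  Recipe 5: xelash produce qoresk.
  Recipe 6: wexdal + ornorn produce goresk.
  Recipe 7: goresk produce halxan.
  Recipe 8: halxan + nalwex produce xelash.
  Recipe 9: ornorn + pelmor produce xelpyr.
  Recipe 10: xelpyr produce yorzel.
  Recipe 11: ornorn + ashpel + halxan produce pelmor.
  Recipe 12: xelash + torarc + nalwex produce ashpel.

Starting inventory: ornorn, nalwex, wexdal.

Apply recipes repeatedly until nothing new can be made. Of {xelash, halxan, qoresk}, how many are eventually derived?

3

wexdal + ornorn → goresk (Recipe 6).
goresk → halxan (Recipe 7).
Using Recipe 8, halxan and nalwex make xelash.
Using Recipe 5, xelash makes qoresk.
xelash: reached.
halxan: reached.
qoresk: reached.
All 3 are reached.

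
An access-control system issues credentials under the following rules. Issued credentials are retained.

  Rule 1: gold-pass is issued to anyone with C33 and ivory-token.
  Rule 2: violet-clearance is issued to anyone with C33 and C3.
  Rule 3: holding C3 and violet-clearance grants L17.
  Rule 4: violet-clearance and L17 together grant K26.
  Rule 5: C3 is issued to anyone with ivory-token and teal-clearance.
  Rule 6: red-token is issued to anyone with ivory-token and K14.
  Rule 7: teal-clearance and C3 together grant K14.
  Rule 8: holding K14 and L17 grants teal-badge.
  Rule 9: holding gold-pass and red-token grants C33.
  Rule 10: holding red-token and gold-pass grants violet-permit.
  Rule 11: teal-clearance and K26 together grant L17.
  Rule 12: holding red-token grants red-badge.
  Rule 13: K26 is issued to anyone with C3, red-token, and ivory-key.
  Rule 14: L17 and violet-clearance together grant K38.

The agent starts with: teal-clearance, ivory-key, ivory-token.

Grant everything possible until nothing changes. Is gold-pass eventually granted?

No

gold-pass would need C33 and ivory-token (Rule 1), but C33 is never granted.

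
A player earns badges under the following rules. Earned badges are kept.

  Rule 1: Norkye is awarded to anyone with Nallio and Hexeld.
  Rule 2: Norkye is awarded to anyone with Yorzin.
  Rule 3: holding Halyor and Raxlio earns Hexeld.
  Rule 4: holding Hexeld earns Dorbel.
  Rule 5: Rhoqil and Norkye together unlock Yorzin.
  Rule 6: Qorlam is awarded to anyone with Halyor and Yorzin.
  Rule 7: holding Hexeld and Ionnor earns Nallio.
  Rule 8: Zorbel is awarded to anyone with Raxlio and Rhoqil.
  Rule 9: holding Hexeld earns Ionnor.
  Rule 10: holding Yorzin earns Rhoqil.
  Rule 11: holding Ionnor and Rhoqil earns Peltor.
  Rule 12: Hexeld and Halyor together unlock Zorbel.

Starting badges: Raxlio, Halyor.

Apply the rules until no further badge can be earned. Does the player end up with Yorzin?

Yorzin would need Rhoqil and Norkye (Rule 5), but Rhoqil is never earned.

No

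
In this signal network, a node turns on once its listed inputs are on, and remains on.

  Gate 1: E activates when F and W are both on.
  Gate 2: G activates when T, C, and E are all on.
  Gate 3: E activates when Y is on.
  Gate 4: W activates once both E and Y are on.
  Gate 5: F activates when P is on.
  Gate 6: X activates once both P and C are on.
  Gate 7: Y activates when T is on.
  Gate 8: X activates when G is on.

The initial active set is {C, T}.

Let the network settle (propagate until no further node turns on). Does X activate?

Yes

Gate 7: T on → Y on.
Y is on, so E activates (Gate 3).
Gate 2: T, C, and E on → G on.
G is on, so X activates (Gate 8).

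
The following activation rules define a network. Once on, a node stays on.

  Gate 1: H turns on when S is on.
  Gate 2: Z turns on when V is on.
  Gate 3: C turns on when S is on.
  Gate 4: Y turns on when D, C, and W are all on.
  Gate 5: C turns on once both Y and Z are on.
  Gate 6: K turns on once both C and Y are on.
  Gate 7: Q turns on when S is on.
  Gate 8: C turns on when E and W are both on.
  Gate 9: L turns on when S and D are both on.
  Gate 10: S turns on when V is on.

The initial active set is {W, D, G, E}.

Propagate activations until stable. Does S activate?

No

S would need V (Gate 10), but V never turns on.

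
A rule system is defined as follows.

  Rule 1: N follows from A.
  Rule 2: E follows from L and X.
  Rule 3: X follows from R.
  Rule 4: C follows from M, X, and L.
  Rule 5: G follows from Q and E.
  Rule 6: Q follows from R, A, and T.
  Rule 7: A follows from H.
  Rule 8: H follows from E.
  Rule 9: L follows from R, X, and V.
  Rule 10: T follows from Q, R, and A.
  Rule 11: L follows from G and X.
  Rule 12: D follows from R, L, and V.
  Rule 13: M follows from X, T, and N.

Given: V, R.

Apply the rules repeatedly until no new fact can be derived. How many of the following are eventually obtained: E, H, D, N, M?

From R, Rule 3 gives X.
R, X, and V hold, so L follows (Rule 9).
R, L, and V hold, so D follows (Rule 12).
From L and X, Rule 2 gives E.
From E, Rule 8 gives H.
H holds, so A follows (Rule 7).
A holds, so N follows (Rule 1).
E: reached.
H: reached.
D: reached.
N: reached.
M would need X, T, and N (Rule 13), but T is never established.
Reached: E, H, D, and N — 4 of the 5.

4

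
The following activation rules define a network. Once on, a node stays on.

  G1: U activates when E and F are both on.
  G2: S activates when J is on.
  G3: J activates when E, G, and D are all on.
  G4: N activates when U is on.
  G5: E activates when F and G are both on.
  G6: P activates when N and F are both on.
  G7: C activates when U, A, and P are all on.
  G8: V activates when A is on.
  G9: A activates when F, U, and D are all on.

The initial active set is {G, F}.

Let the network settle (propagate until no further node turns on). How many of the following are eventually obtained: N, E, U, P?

G5: F and G on → E on.
G1: E and F on → U on.
G4: U on → N on.
G6: N and F on → P on.
N: reached.
E: reached.
U: reached.
P: reached.
All 4 are reached.

4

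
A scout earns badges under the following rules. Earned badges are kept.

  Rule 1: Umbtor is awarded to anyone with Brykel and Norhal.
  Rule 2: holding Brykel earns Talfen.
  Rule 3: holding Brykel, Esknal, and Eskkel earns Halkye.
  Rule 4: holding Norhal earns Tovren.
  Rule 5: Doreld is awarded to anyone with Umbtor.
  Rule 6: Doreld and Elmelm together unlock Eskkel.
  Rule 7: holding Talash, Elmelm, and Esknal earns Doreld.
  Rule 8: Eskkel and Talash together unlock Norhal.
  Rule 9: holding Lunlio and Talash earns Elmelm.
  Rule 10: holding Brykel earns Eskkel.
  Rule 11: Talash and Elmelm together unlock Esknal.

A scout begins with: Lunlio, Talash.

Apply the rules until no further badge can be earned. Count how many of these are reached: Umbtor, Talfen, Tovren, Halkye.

With Lunlio and Talash, Elmelm is earned (Rule 9).
With Talash and Elmelm, Esknal is earned (Rule 11).
With Talash, Elmelm, and Esknal, Doreld is earned (Rule 7).
With Doreld and Elmelm, Eskkel is earned (Rule 6).
With Eskkel and Talash, Norhal is earned (Rule 8).
With Norhal, Tovren is earned (Rule 4).
Umbtor would need Brykel and Norhal (Rule 1), but Brykel is never earned.
Talfen would need Brykel (Rule 2), but Brykel is never earned.
Tovren: reached.
Halkye would need Brykel, Esknal, and Eskkel (Rule 3), but Brykel is never earned.
Reached: Tovren — 1 of the 4.

1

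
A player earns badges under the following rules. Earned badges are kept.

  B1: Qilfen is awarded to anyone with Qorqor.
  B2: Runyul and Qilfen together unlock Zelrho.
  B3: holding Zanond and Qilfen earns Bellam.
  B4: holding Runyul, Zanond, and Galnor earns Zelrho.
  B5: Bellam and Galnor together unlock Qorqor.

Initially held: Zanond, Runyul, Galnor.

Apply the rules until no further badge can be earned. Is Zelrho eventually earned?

With Runyul, Zanond, and Galnor, Zelrho is earned (B4).

Yes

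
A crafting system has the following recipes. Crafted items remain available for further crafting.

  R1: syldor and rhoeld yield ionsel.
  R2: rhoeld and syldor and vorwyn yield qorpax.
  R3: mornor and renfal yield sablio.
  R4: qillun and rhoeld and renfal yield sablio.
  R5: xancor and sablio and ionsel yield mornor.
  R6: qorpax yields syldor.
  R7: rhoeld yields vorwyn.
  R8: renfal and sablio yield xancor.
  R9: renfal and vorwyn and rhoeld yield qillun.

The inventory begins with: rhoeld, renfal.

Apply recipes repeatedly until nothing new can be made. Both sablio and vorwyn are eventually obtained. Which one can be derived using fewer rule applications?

vorwyn: Using R7, rhoeld makes vorwyn. [1 rule application]
sablio: rhoeld → vorwyn (R7). Using R9, renfal, vorwyn, and rhoeld make qillun. qillun and rhoeld and renfal → sablio (R4). [3 rule applications]
vorwyn needs fewer.

vorwyn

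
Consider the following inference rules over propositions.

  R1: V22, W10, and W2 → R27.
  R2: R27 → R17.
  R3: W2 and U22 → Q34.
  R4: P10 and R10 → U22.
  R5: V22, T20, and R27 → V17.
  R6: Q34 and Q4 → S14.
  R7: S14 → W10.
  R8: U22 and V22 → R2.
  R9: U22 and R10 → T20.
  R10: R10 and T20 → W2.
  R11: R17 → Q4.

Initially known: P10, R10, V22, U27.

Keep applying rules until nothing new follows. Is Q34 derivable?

Yes

From P10 and R10, R4 gives U22.
U22 and R10 hold, so T20 follows (R9).
R10 and T20 hold, so W2 follows (R10).
W2 and U22 hold, so Q34 follows (R3).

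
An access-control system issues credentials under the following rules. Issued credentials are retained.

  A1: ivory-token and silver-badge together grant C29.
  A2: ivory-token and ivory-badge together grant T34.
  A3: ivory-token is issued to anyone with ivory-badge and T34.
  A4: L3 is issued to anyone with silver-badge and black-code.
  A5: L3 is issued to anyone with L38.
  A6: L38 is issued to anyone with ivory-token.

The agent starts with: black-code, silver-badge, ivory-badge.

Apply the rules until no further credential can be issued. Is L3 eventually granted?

Yes

Holding silver-badge and black-code grants L3 (A4).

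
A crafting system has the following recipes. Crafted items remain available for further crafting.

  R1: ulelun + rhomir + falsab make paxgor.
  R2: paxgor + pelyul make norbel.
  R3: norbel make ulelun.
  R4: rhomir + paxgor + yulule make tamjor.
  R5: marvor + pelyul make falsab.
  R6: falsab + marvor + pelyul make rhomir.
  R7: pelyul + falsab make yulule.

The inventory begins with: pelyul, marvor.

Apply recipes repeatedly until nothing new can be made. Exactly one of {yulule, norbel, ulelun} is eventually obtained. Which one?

yulule

Using R5, marvor and pelyul make falsab.
pelyul + falsab → yulule (R7).
norbel would need paxgor and pelyul (R2), but paxgor is never obtained. ulelun would need norbel (R3), but norbel is never obtained.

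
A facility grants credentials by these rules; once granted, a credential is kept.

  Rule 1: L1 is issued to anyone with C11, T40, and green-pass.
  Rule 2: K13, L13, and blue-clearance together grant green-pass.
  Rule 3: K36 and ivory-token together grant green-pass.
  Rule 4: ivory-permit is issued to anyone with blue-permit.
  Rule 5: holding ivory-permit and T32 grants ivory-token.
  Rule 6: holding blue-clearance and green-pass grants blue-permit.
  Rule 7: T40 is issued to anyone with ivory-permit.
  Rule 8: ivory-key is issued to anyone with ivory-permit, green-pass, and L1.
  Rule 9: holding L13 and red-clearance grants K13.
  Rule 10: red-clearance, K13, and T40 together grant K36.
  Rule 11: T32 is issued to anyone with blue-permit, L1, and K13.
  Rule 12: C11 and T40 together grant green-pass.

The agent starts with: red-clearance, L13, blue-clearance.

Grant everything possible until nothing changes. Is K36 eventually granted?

Yes

Holding L13 and red-clearance grants K13 (Rule 9).
Holding K13, L13, and blue-clearance grants green-pass (Rule 2).
Holding blue-clearance and green-pass grants blue-permit (Rule 6).
Holding blue-permit grants ivory-permit (Rule 4).
Holding ivory-permit grants T40 (Rule 7).
Holding red-clearance, K13, and T40 grants K36 (Rule 10).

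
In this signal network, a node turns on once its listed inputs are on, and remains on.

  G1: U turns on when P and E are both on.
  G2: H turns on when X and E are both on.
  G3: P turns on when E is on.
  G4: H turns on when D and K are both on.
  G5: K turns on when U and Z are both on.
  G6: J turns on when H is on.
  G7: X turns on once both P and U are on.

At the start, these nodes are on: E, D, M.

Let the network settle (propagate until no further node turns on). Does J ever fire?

G3: E on → P on.
P and E are on, so U turns on (G1).
G7: P and U on → X on.
X and E are on, so H turns on (G2).
G6: H on → J on.

Yes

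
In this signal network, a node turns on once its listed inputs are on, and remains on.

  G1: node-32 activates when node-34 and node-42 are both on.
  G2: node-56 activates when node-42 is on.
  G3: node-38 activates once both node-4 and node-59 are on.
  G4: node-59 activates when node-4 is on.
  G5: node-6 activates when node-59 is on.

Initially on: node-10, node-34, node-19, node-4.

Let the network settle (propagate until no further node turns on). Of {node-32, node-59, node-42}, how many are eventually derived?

G4: node-4 on → node-59 on.
node-32 would need node-34 and node-42 (G1), but node-42 never turns on.
node-59: reached.
No rule produces node-42, and it is not given.
Reached: node-59 — 1 of the 3.

1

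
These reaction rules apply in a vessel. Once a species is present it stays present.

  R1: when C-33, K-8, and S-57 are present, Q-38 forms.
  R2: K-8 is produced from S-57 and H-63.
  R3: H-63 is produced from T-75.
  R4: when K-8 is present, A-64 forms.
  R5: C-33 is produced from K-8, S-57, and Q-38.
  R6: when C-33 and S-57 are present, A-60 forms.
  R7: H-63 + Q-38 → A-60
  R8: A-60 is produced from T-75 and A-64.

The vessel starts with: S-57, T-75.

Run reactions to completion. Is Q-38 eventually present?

No

Q-38 would need C-33, K-8, and S-57 (R1), but C-33 never forms.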